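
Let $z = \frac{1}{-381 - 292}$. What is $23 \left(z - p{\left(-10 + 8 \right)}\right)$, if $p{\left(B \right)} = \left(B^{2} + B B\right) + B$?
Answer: $- \frac{92897}{673} \approx -138.03$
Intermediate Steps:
$p{\left(B \right)} = B + 2 B^{2}$ ($p{\left(B \right)} = \left(B^{2} + B^{2}\right) + B = 2 B^{2} + B = B + 2 B^{2}$)
$z = - \frac{1}{673}$ ($z = \frac{1}{-381 - 292} = \frac{1}{-673} = - \frac{1}{673} \approx -0.0014859$)
$23 \left(z - p{\left(-10 + 8 \right)}\right) = 23 \left(- \frac{1}{673} - \left(-10 + 8\right) \left(1 + 2 \left(-10 + 8\right)\right)\right) = 23 \left(- \frac{1}{673} - - 2 \left(1 + 2 \left(-2\right)\right)\right) = 23 \left(- \frac{1}{673} - - 2 \left(1 - 4\right)\right) = 23 \left(- \frac{1}{673} - \left(-2\right) \left(-3\right)\right) = 23 \left(- \frac{1}{673} - 6\right) = 23 \left(- \frac{4039}{673}\right) = - \frac{92897}{673}$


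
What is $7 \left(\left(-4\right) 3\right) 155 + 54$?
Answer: $-12966$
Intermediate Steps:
$7 \left(\left(-4\right) 3\right) 155 + 54 = 7 \left(-12\right) 155 + 54 = \left(-84\right) 155 + 54 = -13020 + 54 = -12966$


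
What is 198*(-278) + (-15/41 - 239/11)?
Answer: -24834808/451 ≈ -55066.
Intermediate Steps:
198*(-278) + (-15/41 - 239/11) = -55044 + (-15*1/41 - 239*1/11) = -55044 + (-15/41 - 239/11) = -55044 - 9964/451 = -24834808/451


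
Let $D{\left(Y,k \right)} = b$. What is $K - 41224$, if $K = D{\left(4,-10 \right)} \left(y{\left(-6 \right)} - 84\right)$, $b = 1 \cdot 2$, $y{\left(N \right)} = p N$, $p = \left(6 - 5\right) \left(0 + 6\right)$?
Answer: $-41464$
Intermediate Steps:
$p = 6$ ($p = 1 \cdot 6 = 6$)
$y{\left(N \right)} = 6 N$
$b = 2$
$D{\left(Y,k \right)} = 2$
$K = -240$ ($K = 2 \left(6 \left(-6\right) - 84\right) = 2 \left(-36 - 84\right) = 2 \left(-120\right) = -240$)
$K - 41224 = -240 - 41224 = -41464$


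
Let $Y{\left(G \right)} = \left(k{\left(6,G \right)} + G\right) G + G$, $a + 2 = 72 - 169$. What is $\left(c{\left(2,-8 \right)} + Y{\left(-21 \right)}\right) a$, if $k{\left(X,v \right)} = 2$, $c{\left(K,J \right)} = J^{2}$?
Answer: $-43758$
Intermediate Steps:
$a = -99$ ($a = -2 + \left(72 - 169\right) = -2 - 97 = -99$)
$Y{\left(G \right)} = G + G \left(2 + G\right)$ ($Y{\left(G \right)} = \left(2 + G\right) G + G = G \left(2 + G\right) + G = G + G \left(2 + G\right)$)
$\left(c{\left(2,-8 \right)} + Y{\left(-21 \right)}\right) a = \left(\left(-8\right)^{2} - 21 \left(3 - 21\right)\right) \left(-99\right) = \left(64 - -378\right) \left(-99\right) = \left(64 + 378\right) \left(-99\right) = 442 \left(-99\right) = -43758$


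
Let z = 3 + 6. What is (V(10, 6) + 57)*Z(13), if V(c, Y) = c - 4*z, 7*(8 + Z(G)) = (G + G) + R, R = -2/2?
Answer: -961/7 ≈ -137.29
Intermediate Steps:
R = -1 (R = -2*½ = -1)
z = 9
Z(G) = -57/7 + 2*G/7 (Z(G) = -8 + ((G + G) - 1)/7 = -8 + (2*G - 1)/7 = -8 + (-1 + 2*G)/7 = -8 + (-⅐ + 2*G/7) = -57/7 + 2*G/7)
V(c, Y) = -36 + c (V(c, Y) = c - 4*9 = c - 36 = -36 + c)
(V(10, 6) + 57)*Z(13) = ((-36 + 10) + 57)*(-57/7 + (2/7)*13) = (-26 + 57)*(-57/7 + 26/7) = 31*(-31/7) = -961/7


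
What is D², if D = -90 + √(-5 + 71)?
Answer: (90 - √66)² ≈ 6703.7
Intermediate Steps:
D = -90 + √66 ≈ -81.876
D² = (-90 + √66)²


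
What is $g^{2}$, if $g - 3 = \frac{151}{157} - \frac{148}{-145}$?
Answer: $\frac{12865457476}{518245225} \approx 24.825$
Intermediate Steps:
$g = \frac{113426}{22765}$ ($g = 3 + \left(\frac{151}{157} - \frac{148}{-145}\right) = 3 + \left(151 \cdot \frac{1}{157} - - \frac{148}{145}\right) = 3 + \left(\frac{151}{157} + \frac{148}{145}\right) = 3 + \frac{45131}{22765} = \frac{113426}{22765} \approx 4.9825$)
$g^{2} = \left(\frac{113426}{22765}\right)^{2} = \frac{12865457476}{518245225}$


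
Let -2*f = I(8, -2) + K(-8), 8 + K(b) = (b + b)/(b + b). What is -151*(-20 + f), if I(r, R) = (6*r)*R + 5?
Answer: -4379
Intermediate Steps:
I(r, R) = 5 + 6*R*r (I(r, R) = 6*R*r + 5 = 5 + 6*R*r)
K(b) = -7 (K(b) = -8 + (b + b)/(b + b) = -8 + (2*b)/((2*b)) = -8 + (2*b)*(1/(2*b)) = -8 + 1 = -7)
f = 49 (f = -((5 + 6*(-2)*8) - 7)/2 = -((5 - 96) - 7)/2 = -(-91 - 7)/2 = -½*(-98) = 49)
-151*(-20 + f) = -151*(-20 + 49) = -151*29 = -4379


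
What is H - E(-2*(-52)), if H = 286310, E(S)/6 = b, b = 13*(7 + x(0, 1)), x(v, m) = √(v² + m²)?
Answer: 285686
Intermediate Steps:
x(v, m) = √(m² + v²)
b = 104 (b = 13*(7 + √(1² + 0²)) = 13*(7 + √(1 + 0)) = 13*(7 + √1) = 13*(7 + 1) = 13*8 = 104)
E(S) = 624 (E(S) = 6*104 = 624)
H - E(-2*(-52)) = 286310 - 1*624 = 286310 - 624 = 285686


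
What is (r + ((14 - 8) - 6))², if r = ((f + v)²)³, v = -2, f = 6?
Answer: 16777216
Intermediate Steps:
r = 4096 (r = ((6 - 2)²)³ = (4²)³ = 16³ = 4096)
(r + ((14 - 8) - 6))² = (4096 + ((14 - 8) - 6))² = (4096 + (6 - 6))² = (4096 + 0)² = 4096² = 16777216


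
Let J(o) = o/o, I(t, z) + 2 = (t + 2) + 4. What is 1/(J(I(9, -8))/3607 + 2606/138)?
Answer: 248883/4699990 ≈ 0.052954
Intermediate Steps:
I(t, z) = 4 + t (I(t, z) = -2 + ((t + 2) + 4) = -2 + ((2 + t) + 4) = -2 + (6 + t) = 4 + t)
J(o) = 1
1/(J(I(9, -8))/3607 + 2606/138) = 1/(1/3607 + 2606/138) = 1/(1*(1/3607) + 2606*(1/138)) = 1/(1/3607 + 1303/69) = 1/(4699990/248883) = 248883/4699990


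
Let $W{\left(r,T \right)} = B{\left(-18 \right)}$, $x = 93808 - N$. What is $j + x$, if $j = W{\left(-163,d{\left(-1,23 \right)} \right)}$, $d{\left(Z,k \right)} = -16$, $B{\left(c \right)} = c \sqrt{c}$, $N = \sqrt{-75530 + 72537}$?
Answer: $93808 - i \sqrt{2993} - 54 i \sqrt{2} \approx 93808.0 - 131.08 i$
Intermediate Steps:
$N = i \sqrt{2993}$ ($N = \sqrt{-2993} = i \sqrt{2993} \approx 54.708 i$)
$B{\left(c \right)} = c^{\frac{3}{2}}$
$x = 93808 - i \sqrt{2993} \approx 93808.0 - 54.708 i$
$W{\left(r,T \right)} = - 54 i \sqrt{2}$ ($W{\left(r,T \right)} = \left(-18\right)^{\frac{3}{2}} = - 54 i \sqrt{2}$)
$j = - 54 i \sqrt{2} \approx - 76.368 i$
$j + x = - 54 i \sqrt{2} + \left(93808 - i \sqrt{2993}\right) = 93808 - i \sqrt{2993} - 54 i \sqrt{2}$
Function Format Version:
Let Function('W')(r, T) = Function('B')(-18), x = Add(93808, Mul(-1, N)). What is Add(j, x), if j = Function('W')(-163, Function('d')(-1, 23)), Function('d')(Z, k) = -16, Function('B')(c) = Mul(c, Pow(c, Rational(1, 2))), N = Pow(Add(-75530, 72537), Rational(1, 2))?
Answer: Add(93808, Mul(-1, I, Pow(2993, Rational(1, 2))), Mul(-54, I, Pow(2, Rational(1, 2)))) ≈ Add(93808., Mul(-131.08, I))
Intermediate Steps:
N = Mul(I, Pow(2993, Rational(1, 2))) (N = Pow(-2993, Rational(1, 2)) = Mul(I, Pow(2993, Rational(1, 2))) ≈ Mul(54.708, I))
Function('B')(c) = Pow(c, Rational(3, 2))
x = Add(93808, Mul(-1, I, Pow(2993, Rational(1, 2)))) (x = Add(93808, Mul(-1, Mul(I, Pow(2993, Rational(1, 2))))) = Add(93808, Mul(-1, I, Pow(2993, Rational(1, 2)))) ≈ Add(93808., Mul(-54.708, I)))
Function('W')(r, T) = Mul(-54, I, Pow(2, Rational(1, 2))) (Function('W')(r, T) = Pow(-18, Rational(3, 2)) = Mul(-54, I, Pow(2, Rational(1, 2))))
j = Mul(-54, I, Pow(2, Rational(1, 2))) ≈ Mul(-76.368, I)
Add(j, x) = Add(Mul(-54, I, Pow(2, Rational(1, 2))), Add(93808, Mul(-1, I, Pow(2993, Rational(1, 2))))) = Add(93808, Mul(-1, I, Pow(2993, Rational(1, 2))), Mul(-54, I, Pow(2, Rational(1, 2))))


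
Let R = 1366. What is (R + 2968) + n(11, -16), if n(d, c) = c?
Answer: 4318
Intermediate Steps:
(R + 2968) + n(11, -16) = (1366 + 2968) - 16 = 4334 - 16 = 4318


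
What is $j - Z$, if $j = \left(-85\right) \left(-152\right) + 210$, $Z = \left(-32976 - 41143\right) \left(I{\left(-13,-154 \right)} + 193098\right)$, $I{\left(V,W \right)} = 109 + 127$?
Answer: $14329735876$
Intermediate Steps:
$I{\left(V,W \right)} = 236$
$Z = -14329722746$ ($Z = \left(-32976 - 41143\right) \left(236 + 193098\right) = \left(-74119\right) 193334 = -14329722746$)
$j = 13130$ ($j = 12920 + 210 = 13130$)
$j - Z = 13130 - -14329722746 = 13130 + 14329722746 = 14329735876$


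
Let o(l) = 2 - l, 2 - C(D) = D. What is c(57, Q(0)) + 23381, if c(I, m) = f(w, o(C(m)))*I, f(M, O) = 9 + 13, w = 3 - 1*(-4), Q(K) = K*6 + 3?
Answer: 24635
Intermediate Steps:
C(D) = 2 - D
Q(K) = 3 + 6*K (Q(K) = 6*K + 3 = 3 + 6*K)
w = 7 (w = 3 + 4 = 7)
f(M, O) = 22
c(I, m) = 22*I
c(57, Q(0)) + 23381 = 22*57 + 23381 = 1254 + 23381 = 24635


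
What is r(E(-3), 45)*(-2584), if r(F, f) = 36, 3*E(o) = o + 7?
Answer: -93024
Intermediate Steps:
E(o) = 7/3 + o/3 (E(o) = (o + 7)/3 = (7 + o)/3 = 7/3 + o/3)
r(E(-3), 45)*(-2584) = 36*(-2584) = -93024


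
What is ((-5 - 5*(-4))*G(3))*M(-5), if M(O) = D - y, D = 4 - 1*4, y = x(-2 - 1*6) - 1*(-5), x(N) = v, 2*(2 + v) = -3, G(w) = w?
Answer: -135/2 ≈ -67.500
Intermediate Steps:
v = -7/2 (v = -2 + (½)*(-3) = -2 - 3/2 = -7/2 ≈ -3.5000)
x(N) = -7/2
y = 3/2 (y = -7/2 - 1*(-5) = -7/2 + 5 = 3/2 ≈ 1.5000)
D = 0 (D = 4 - 4 = 0)
M(O) = -3/2 (M(O) = 0 - 1*3/2 = 0 - 3/2 = -3/2)
((-5 - 5*(-4))*G(3))*M(-5) = ((-5 - 5*(-4))*3)*(-3/2) = ((-5 + 20)*3)*(-3/2) = (15*3)*(-3/2) = 45*(-3/2) = -135/2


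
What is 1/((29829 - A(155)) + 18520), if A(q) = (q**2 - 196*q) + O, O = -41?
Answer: 1/54745 ≈ 1.8266e-5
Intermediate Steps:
A(q) = -41 + q**2 - 196*q (A(q) = (q**2 - 196*q) - 41 = -41 + q**2 - 196*q)
1/((29829 - A(155)) + 18520) = 1/((29829 - (-41 + 155**2 - 196*155)) + 18520) = 1/((29829 - (-41 + 24025 - 30380)) + 18520) = 1/((29829 - 1*(-6396)) + 18520) = 1/((29829 + 6396) + 18520) = 1/(36225 + 18520) = 1/54745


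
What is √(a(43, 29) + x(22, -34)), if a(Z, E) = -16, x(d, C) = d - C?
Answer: 2*√10 ≈ 6.3246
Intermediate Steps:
√(a(43, 29) + x(22, -34)) = √(-16 + (22 - 1*(-34))) = √(-16 + (22 + 34)) = √(-16 + 56) = √40 = 2*√10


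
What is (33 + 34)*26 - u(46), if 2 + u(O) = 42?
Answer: 1702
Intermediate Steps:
u(O) = 40 (u(O) = -2 + 42 = 40)
(33 + 34)*26 - u(46) = (33 + 34)*26 - 1*40 = 67*26 - 40 = 1742 - 40 = 1702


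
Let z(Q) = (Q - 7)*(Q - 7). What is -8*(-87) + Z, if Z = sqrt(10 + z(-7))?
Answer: 696 + sqrt(206) ≈ 710.35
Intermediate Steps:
z(Q) = (-7 + Q)**2 (z(Q) = (-7 + Q)*(-7 + Q) = (-7 + Q)**2)
Z = sqrt(206) (Z = sqrt(10 + (-7 - 7)**2) = sqrt(10 + (-14)**2) = sqrt(10 + 196) = sqrt(206) ≈ 14.353)
-8*(-87) + Z = -8*(-87) + sqrt(206) = 696 + sqrt(206)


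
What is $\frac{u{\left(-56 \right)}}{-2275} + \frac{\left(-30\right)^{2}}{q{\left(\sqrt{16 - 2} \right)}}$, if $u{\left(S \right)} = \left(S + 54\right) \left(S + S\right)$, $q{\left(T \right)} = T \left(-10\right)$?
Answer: $- \frac{32}{325} - \frac{45 \sqrt{14}}{7} \approx -24.152$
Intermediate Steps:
$q{\left(T \right)} = - 10 T$
$u{\left(S \right)} = 2 S \left(54 + S\right)$ ($u{\left(S \right)} = \left(54 + S\right) 2 S = 2 S \left(54 + S\right)$)
$\frac{u{\left(-56 \right)}}{-2275} + \frac{\left(-30\right)^{2}}{q{\left(\sqrt{16 - 2} \right)}} = \frac{2 \left(-56\right) \left(54 - 56\right)}{-2275} + \frac{\left(-30\right)^{2}}{\left(-10\right) \sqrt{16 - 2}} = 2 \left(-56\right) \left(-2\right) \left(- \frac{1}{2275}\right) + \frac{900}{\left(-10\right) \sqrt{14}} = 224 \left(- \frac{1}{2275}\right) + 900 \left(- \frac{\sqrt{14}}{140}\right) = - \frac{32}{325} - \frac{45 \sqrt{14}}{7}$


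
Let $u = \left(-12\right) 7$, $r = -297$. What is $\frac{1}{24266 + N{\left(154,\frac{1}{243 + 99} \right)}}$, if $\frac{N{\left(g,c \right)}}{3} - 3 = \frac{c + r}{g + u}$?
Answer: $\frac{7980}{193612927} \approx 4.1216 \cdot 10^{-5}$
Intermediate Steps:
$u = -84$
$N{\left(g,c \right)} = 9 + \frac{3 \left(-297 + c\right)}{-84 + g}$ ($N{\left(g,c \right)} = 9 + 3 \frac{c - 297}{g - 84} = 9 + 3 \frac{-297 + c}{-84 + g} = 9 + \frac{3 \left(-297 + c\right)}{-84 + g}$)
$\frac{1}{24266 + N{\left(154,\frac{1}{243 + 99} \right)}} = \frac{1}{24266 + \frac{3 \left(-549 + \frac{1}{243 + 99} + 3 \cdot 154\right)}{-84 + 154}} = \frac{1}{24266 + \frac{3 \left(-549 + \frac{1}{342} + 462\right)}{70}} = \frac{1}{24266 + 3 \cdot \frac{1}{70} \left(-549 + \frac{1}{342} + 462\right)} = \frac{1}{24266 + 3 \cdot \frac{1}{70} \left(- \frac{29753}{342}\right)} = \frac{1}{24266 - \frac{29753}{7980}} = \frac{1}{\frac{193612927}{7980}} = \frac{7980}{193612927}$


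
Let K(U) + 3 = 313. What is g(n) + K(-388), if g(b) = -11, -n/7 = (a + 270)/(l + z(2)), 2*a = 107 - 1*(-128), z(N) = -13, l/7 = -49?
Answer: 299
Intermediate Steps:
l = -343 (l = 7*(-49) = -343)
K(U) = 310 (K(U) = -3 + 313 = 310)
a = 235/2 (a = (107 - 1*(-128))/2 = (107 + 128)/2 = (1/2)*235 = 235/2 ≈ 117.50)
n = 5425/712 (n = -7*(235/2 + 270)/(-343 - 13) = -5425/(2*(-356)) = -5425*(-1)/(2*356) = -7*(-775/712) = 5425/712 ≈ 7.6194)
g(n) + K(-388) = -11 + 310 = 299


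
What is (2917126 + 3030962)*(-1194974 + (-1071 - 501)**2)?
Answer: 7591009386480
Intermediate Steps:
(2917126 + 3030962)*(-1194974 + (-1071 - 501)**2) = 5948088*(-1194974 + (-1572)**2) = 5948088*(-1194974 + 2471184) = 5948088*1276210 = 7591009386480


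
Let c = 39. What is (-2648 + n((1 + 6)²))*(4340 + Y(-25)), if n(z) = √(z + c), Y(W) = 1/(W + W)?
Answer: -287306676/25 + 216999*√22/25 ≈ -1.1452e+7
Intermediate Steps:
Y(W) = 1/(2*W)
n(z) = √(39 + z) (n(z) = √(z + 39) = √(39 + z))
(-2648 + n((1 + 6)²))*(4340 + Y(-25)) = (-2648 + √(39 + (1 + 6)²))*(4340 + (½)/(-25)) = (-2648 + √(39 + 7²))*(4340 + (½)*(-1/25)) = (-2648 + √(39 + 49))*(4340 - 1/50) = (-2648 + √88)*(216999/50) = (-2648 + 2*√22)*(216999/50) = -287306676/25 + 216999*√22/25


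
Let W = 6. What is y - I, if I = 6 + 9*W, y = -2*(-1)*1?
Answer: -58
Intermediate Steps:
y = 2 (y = 2*1 = 2)
I = 60 (I = 6 + 9*6 = 6 + 54 = 60)
y - I = 2 - 1*60 = 2 - 60 = -58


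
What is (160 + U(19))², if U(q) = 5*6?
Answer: 36100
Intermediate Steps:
U(q) = 30
(160 + U(19))² = (160 + 30)² = 190² = 36100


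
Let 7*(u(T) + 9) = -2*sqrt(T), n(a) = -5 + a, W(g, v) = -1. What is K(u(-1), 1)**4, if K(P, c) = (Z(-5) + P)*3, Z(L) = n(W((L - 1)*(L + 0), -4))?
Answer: 9824169321/2401 + 107124120*I/343 ≈ 4.0917e+6 + 3.1232e+5*I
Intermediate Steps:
Z(L) = -6 (Z(L) = -5 - 1 = -6)
u(T) = -9 - 2*sqrt(T)/7 (u(T) = -9 + (-2*sqrt(T))/7 = -9 - 2*sqrt(T)/7)
K(P, c) = -18 + 3*P (K(P, c) = (-6 + P)*3 = -18 + 3*P)
K(u(-1), 1)**4 = (-18 + 3*(-9 - 2*I/7))**4 = (-18 + (-27 - 6*I/7))**4 = (-45 - 6*I/7)**4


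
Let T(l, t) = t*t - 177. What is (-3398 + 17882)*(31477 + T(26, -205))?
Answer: 1062039300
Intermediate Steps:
T(l, t) = -177 + t**2 (T(l, t) = t**2 - 177 = -177 + t**2)
(-3398 + 17882)*(31477 + T(26, -205)) = (-3398 + 17882)*(31477 + (-177 + (-205)**2)) = 14484*(31477 + (-177 + 42025)) = 14484*(31477 + 41848) = 14484*73325 = 1062039300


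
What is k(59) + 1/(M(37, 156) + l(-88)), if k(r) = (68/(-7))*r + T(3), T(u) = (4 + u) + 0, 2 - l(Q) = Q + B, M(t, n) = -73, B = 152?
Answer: -535012/945 ≈ -566.15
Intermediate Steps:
l(Q) = -150 - Q (l(Q) = 2 - (Q + 152) = 2 - (152 + Q) = 2 + (-152 - Q) = -150 - Q)
T(u) = 4 + u
k(r) = 7 - 68*r/7 (k(r) = (68/(-7))*r + (4 + 3) = (68*(-⅐))*r + 7 = -68*r/7 + 7 = 7 - 68*r/7)
k(59) + 1/(M(37, 156) + l(-88)) = (7 - 68/7*59) + 1/(-73 + (-150 - 1*(-88))) = (7 - 4012/7) + 1/(-73 + (-150 + 88)) = -3963/7 + 1/(-73 - 62) = -3963/7 + 1/(-135) = -3963/7 - 1/135 = -535012/945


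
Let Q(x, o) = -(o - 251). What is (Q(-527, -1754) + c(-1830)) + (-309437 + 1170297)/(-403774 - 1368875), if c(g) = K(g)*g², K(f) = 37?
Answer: 219651250036085/1772649 ≈ 1.2391e+8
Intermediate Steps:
Q(x, o) = 251 - o (Q(x, o) = -(-251 + o) = 251 - o)
c(g) = 37*g²
(Q(-527, -1754) + c(-1830)) + (-309437 + 1170297)/(-403774 - 1368875) = ((251 - 1*(-1754)) + 37*(-1830)²) + (-309437 + 1170297)/(-403774 - 1368875) = ((251 + 1754) + 37*3348900) + 860860/(-1772649) = (2005 + 123909300) + 860860*(-1/1772649) = 123911305 - 860860/1772649 = 219651250036085/1772649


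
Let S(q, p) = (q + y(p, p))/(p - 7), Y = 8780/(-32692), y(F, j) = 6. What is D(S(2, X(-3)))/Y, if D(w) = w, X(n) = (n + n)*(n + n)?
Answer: -65384/63655 ≈ -1.0272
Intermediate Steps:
Y = -2195/8173 (Y = 8780*(-1/32692) = -2195/8173 ≈ -0.26857)
X(n) = 4*n² (X(n) = (2*n)*(2*n) = 4*n²)
S(q, p) = (6 + q)/(-7 + p) (S(q, p) = (q + 6)/(p - 7) = (6 + q)/(-7 + p))
D(S(2, X(-3)))/Y = ((6 + 2)/(-7 + 4*(-3)²))/(-2195/8173) = (8/(-7 + 4*9))*(-8173/2195) = (8/(-7 + 36))*(-8173/2195) = (8/29)*(-8173/2195) = -65384/63655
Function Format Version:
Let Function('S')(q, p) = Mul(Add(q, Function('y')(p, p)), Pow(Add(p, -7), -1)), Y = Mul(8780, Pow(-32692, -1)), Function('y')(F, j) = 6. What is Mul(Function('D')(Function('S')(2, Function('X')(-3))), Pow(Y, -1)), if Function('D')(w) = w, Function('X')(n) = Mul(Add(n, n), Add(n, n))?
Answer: Rational(-65384, 63655) ≈ -1.0272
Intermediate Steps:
Y = Rational(-2195, 8173) (Y = Mul(8780, Rational(-1, 32692)) = Rational(-2195, 8173) ≈ -0.26857)
Function('X')(n) = Mul(4, Pow(n, 2)) (Function('X')(n) = Mul(Mul(2, n), Mul(2, n)) = Mul(4, Pow(n, 2)))
Function('S')(q, p) = Mul(Pow(Add(-7, p), -1), Add(6, q)) (Function('S')(q, p) = Mul(Add(q, 6), Pow(Add(p, -7), -1)) = Mul(Add(6, q), Pow(Add(-7, p), -1)) = Mul(Pow(Add(-7, p), -1), Add(6, q)))
Mul(Function('D')(Function('S')(2, Function('X')(-3))), Pow(Y, -1)) = Mul(Mul(Pow(Add(-7, Mul(4, Pow(-3, 2))), -1), Add(6, 2)), Pow(Rational(-2195, 8173), -1)) = Mul(Mul(Pow(Add(-7, Mul(4, 9)), -1), 8), Rational(-8173, 2195)) = Mul(Mul(Pow(Add(-7, 36), -1), 8), Rational(-8173, 2195)) = Mul(Mul(Pow(29, -1), 8), Rational(-8173, 2195)) = Mul(Mul(Rational(1, 29), 8), Rational(-8173, 2195)) = Mul(Rational(8, 29), Rational(-8173, 2195)) = Rational(-65384, 63655)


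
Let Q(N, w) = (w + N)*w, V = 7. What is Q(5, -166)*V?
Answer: 187082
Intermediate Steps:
Q(N, w) = w*(N + w) (Q(N, w) = (N + w)*w = w*(N + w))
Q(5, -166)*V = -166*(5 - 166)*7 = -166*(-161)*7 = 26726*7 = 187082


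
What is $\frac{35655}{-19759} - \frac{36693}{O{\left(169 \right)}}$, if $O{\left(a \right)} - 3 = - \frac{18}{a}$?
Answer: $- \frac{40848435366}{3220717} \approx -12683.0$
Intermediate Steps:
$O{\left(a \right)} = 3 - \frac{18}{a}$
$\frac{35655}{-19759} - \frac{36693}{O{\left(169 \right)}} = \frac{35655}{-19759} - \frac{36693}{3 - \frac{18}{169}} = 35655 \left(- \frac{1}{19759}\right) - \frac{36693}{3 - \frac{18}{169}} = - \frac{35655}{19759} - \frac{36693}{3 - \frac{18}{169}} = - \frac{35655}{19759} - \frac{36693}{\frac{489}{169}} = - \frac{35655}{19759} - \frac{2067039}{163} = - \frac{40848435366}{3220717}$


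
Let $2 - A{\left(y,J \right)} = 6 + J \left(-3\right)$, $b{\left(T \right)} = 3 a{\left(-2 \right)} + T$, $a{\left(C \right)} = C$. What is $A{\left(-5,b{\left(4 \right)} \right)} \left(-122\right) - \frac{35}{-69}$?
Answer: $\frac{84215}{69} \approx 1220.5$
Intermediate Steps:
$b{\left(T \right)} = -6 + T$ ($b{\left(T \right)} = 3 \left(-2\right) + T = -6 + T$)
$A{\left(y,J \right)} = -4 + 3 J$ ($A{\left(y,J \right)} = 2 - \left(6 + J \left(-3\right)\right) = 2 - \left(6 - 3 J\right) = 2 + \left(-6 + 3 J\right) = -4 + 3 J$)
$A{\left(-5,b{\left(4 \right)} \right)} \left(-122\right) - \frac{35}{-69} = \left(-4 + 3 \left(-6 + 4\right)\right) \left(-122\right) - \frac{35}{-69} = \left(-4 + 3 \left(-2\right)\right) \left(-122\right) - - \frac{35}{69} = \left(-4 - 6\right) \left(-122\right) + \frac{35}{69} = \left(-10\right) \left(-122\right) + \frac{35}{69} = 1220 + \frac{35}{69} = \frac{84215}{69}$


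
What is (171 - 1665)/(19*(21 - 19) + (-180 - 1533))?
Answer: 1494/1675 ≈ 0.89194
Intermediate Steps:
(171 - 1665)/(19*(21 - 19) + (-180 - 1533)) = -1494/(19*2 - 1713) = -1494/(38 - 1713) = -1494/(-1675) = -1494*(-1/1675) = 1494/1675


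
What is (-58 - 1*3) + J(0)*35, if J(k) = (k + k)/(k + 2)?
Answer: -61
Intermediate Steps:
J(k) = 2*k/(2 + k) (J(k) = (2*k)/(2 + k) = 2*k/(2 + k))
(-58 - 1*3) + J(0)*35 = (-58 - 1*3) + (2*0/(2 + 0))*35 = (-58 - 3) + (2*0/2)*35 = -61 + (2*0*(½))*35 = -61 + 0*35 = -61 + 0 = -61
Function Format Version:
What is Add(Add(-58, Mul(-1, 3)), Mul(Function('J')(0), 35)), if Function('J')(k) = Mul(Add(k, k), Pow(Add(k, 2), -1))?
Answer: -61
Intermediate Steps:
Function('J')(k) = Mul(2, k, Pow(Add(2, k), -1)) (Function('J')(k) = Mul(Mul(2, k), Pow(Add(2, k), -1)) = Mul(2, k, Pow(Add(2, k), -1)))
Add(Add(-58, Mul(-1, 3)), Mul(Function('J')(0), 35)) = Add(Add(-58, Mul(-1, 3)), Mul(Mul(2, 0, Pow(Add(2, 0), -1)), 35)) = Add(Add(-58, -3), Mul(Mul(2, 0, Pow(2, -1)), 35)) = Add(-61, Mul(Mul(2, 0, Rational(1, 2)), 35)) = Add(-61, Mul(0, 35)) = Add(-61, 0) = -61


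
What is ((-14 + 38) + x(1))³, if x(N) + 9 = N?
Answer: 4096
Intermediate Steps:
x(N) = -9 + N
((-14 + 38) + x(1))³ = ((-14 + 38) + (-9 + 1))³ = (24 - 8)³ = 16³ = 4096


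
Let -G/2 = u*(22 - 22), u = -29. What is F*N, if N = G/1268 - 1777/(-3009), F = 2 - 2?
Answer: 0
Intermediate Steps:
G = 0 (G = -(-58)*(22 - 22) = -(-58)*0 = -2*0 = 0)
F = 0
N = 1777/3009 (N = 0/1268 - 1777/(-3009) = 0*(1/1268) - 1777*(-1/3009) = 0 + 1777/3009 = 1777/3009 ≈ 0.59056)
F*N = 0*(1777/3009) = 0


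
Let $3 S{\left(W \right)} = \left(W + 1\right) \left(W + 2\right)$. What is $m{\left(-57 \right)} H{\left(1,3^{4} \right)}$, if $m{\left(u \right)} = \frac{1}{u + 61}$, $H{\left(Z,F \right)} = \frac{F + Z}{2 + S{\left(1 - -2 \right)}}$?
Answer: $\frac{123}{52} \approx 2.3654$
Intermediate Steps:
$S{\left(W \right)} = \frac{\left(1 + W\right) \left(2 + W\right)}{3}$ ($S{\left(W \right)} = \frac{\left(W + 1\right) \left(W + 2\right)}{3} = \frac{\left(1 + W\right) \left(2 + W\right)}{3}$)
$H{\left(Z,F \right)} = \frac{3 F}{26} + \frac{3 Z}{26}$ ($H{\left(Z,F \right)} = \frac{F + Z}{2 + \left(\frac{2}{3} + \left(1 - -2\right) + \frac{\left(1 - -2\right)^{2}}{3}\right)} = \frac{F + Z}{2 + \left(\frac{2}{3} + \left(1 + 2\right) + \frac{\left(1 + 2\right)^{2}}{3}\right)} = \frac{F + Z}{2 + \left(\frac{2}{3} + 3 + \frac{3^{2}}{3}\right)} = \frac{F + Z}{2 + \left(\frac{2}{3} + 3 + \frac{1}{3} \cdot 9\right)} = \frac{F + Z}{2 + \left(\frac{2}{3} + 3 + 3\right)} = \frac{F + Z}{2 + \frac{20}{3}} = \frac{F + Z}{\frac{26}{3}} = \left(F + Z\right) \frac{3}{26} = \frac{3 F}{26} + \frac{3 Z}{26}$)
$m{\left(u \right)} = \frac{1}{61 + u}$
$m{\left(-57 \right)} H{\left(1,3^{4} \right)} = \frac{\frac{3 \cdot 3^{4}}{26} + \frac{3}{26} \cdot 1}{61 - 57} = \frac{\frac{3}{26} \cdot 81 + \frac{3}{26}}{4} = \frac{\frac{243}{26} + \frac{3}{26}}{4} = \frac{1}{4} \cdot \frac{123}{13} = \frac{123}{52}$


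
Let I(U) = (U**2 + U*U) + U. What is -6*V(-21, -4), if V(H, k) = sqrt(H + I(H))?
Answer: -12*sqrt(210) ≈ -173.90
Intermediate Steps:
I(U) = U + 2*U**2 (I(U) = (U**2 + U**2) + U = 2*U**2 + U = U + 2*U**2)
V(H, k) = sqrt(H + H*(1 + 2*H))
-6*V(-21, -4) = -6*sqrt(2)*sqrt(-21*(1 - 21)) = -6*sqrt(2)*sqrt(-21*(-20)) = -6*sqrt(2)*sqrt(420) = -6*sqrt(2)*2*sqrt(105) = -12*sqrt(210)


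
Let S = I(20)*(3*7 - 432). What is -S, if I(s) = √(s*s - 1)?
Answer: 411*√399 ≈ 8209.7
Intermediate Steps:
I(s) = √(-1 + s²) (I(s) = √(s² - 1) = √(-1 + s²))
S = -411*√399 (S = √(-1 + 20²)*(3*7 - 432) = √(-1 + 400)*(21 - 432) = √399*(-411) = -411*√399 ≈ -8209.7)
-S = -(-411)*√399 = 411*√399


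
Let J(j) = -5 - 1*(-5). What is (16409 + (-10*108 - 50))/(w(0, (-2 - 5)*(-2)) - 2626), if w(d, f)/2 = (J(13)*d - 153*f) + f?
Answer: -5093/2294 ≈ -2.2201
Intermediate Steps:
J(j) = 0 (J(j) = -5 + 5 = 0)
w(d, f) = -304*f (w(d, f) = 2*((0*d - 153*f) + f) = 2*((0 - 153*f) + f) = 2*(-153*f + f) = 2*(-152*f) = -304*f)
(16409 + (-10*108 - 50))/(w(0, (-2 - 5)*(-2)) - 2626) = (16409 + (-10*108 - 50))/(-304*(-2 - 5)*(-2) - 2626) = (16409 + (-1080 - 50))/(-(-2128)*(-2) - 2626) = (16409 - 1130)/(-304*14 - 2626) = 15279/(-4256 - 2626) = 15279/(-6882) = 15279*(-1/6882) = -5093/2294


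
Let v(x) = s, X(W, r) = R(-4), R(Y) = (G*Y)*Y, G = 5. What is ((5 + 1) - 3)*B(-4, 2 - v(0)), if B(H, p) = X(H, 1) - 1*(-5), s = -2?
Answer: 255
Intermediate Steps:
R(Y) = 5*Y² (R(Y) = (5*Y)*Y = 5*Y²)
X(W, r) = 80 (X(W, r) = 5*(-4)² = 5*16 = 80)
v(x) = -2
B(H, p) = 85 (B(H, p) = 80 - 1*(-5) = 80 + 5 = 85)
((5 + 1) - 3)*B(-4, 2 - v(0)) = ((5 + 1) - 3)*85 = (6 - 3)*85 = 3*85 = 255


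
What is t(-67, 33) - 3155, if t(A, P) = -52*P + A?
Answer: -4938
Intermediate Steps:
t(A, P) = A - 52*P
t(-67, 33) - 3155 = (-67 - 52*33) - 3155 = (-67 - 1716) - 3155 = -1783 - 3155 = -4938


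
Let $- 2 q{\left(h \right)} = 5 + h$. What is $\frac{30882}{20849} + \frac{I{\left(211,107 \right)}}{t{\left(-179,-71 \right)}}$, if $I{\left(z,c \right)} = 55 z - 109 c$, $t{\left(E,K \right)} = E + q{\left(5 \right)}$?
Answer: $\frac{3445765}{1918108} \approx 1.7964$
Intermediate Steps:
$q{\left(h \right)} = - \frac{5}{2} - \frac{h}{2}$ ($q{\left(h \right)} = - \frac{5 + h}{2} = - \frac{5}{2} - \frac{h}{2}$)
$t{\left(E,K \right)} = -5 + E$ ($t{\left(E,K \right)} = E - 5 = -5 + E$)
$I{\left(z,c \right)} = - 109 c + 55 z$
$\frac{30882}{20849} + \frac{I{\left(211,107 \right)}}{t{\left(-179,-71 \right)}} = \frac{30882}{20849} + \frac{\left(-109\right) 107 + 55 \cdot 211}{-5 - 179} = 30882 \cdot \frac{1}{20849} + \frac{-11663 + 11605}{-184} = \frac{30882}{20849} - - \frac{29}{92} = \frac{30882}{20849} + \frac{29}{92} = \frac{3445765}{1918108}$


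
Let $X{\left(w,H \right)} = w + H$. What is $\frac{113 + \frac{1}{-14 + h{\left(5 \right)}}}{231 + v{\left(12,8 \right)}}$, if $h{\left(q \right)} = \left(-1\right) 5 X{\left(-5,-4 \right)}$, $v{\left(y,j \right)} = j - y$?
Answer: $\frac{3504}{7037} \approx 0.49794$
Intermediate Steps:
$X{\left(w,H \right)} = H + w$
$h{\left(q \right)} = 45$ ($h{\left(q \right)} = \left(-1\right) 5 \left(-4 - 5\right) = \left(-5\right) \left(-9\right) = 45$)
$\frac{113 + \frac{1}{-14 + h{\left(5 \right)}}}{231 + v{\left(12,8 \right)}} = \frac{113 + \frac{1}{-14 + 45}}{231 + \left(8 - 12\right)} = \frac{113 + \frac{1}{31}}{231 + \left(8 - 12\right)} = \frac{113 + \frac{1}{31}}{231 - 4} = \frac{3504}{31 \cdot 227} = \frac{3504}{31} \cdot \frac{1}{227} = \frac{3504}{7037}$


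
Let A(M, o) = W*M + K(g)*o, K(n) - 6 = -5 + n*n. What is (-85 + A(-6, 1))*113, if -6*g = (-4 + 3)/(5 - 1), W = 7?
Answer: -8200975/576 ≈ -14238.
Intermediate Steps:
g = 1/24 (g = -(-4 + 3)/(6*(5 - 1)) = -(-1)/(6*4) = -⅙*(-¼) = 1/24 ≈ 0.041667)
K(n) = 1 + n² (K(n) = 6 + (-5 + n*n) = 6 + (-5 + n²) = 1 + n²)
A(M, o) = 7*M + 577*o/576 (A(M, o) = 7*M + (1 + (1/24)²)*o = 7*M + (1 + 1/576)*o = 7*M + 577*o/576)
(-85 + A(-6, 1))*113 = (-85 + (7*(-6) + (577/576)*1))*113 = (-85 + (-42 + 577/576))*113 = (-85 - 23615/576)*113 = -72575/576*113 = -8200975/576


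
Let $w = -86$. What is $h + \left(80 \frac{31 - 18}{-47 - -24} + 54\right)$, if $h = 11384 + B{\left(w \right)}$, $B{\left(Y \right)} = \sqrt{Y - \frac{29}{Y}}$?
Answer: $\frac{262034}{23} + \frac{i \sqrt{633562}}{86} \approx 11393.0 + 9.2554 i$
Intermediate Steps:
$h = 11384 + \frac{i \sqrt{633562}}{86}$ ($h = 11384 + \sqrt{-86 - \frac{29}{-86}} = 11384 + \sqrt{-86 - - \frac{29}{86}} = 11384 + \sqrt{-86 + \frac{29}{86}} = 11384 + \sqrt{- \frac{7367}{86}} = 11384 + \frac{i \sqrt{633562}}{86} \approx 11384.0 + 9.2554 i$)
$h + \left(80 \frac{31 - 18}{-47 - -24} + 54\right) = \left(11384 + \frac{i \sqrt{633562}}{86}\right) + \left(80 \frac{31 - 18}{-47 - -24} + 54\right) = \left(11384 + \frac{i \sqrt{633562}}{86}\right) + \left(80 \frac{13}{-47 + 24} + 54\right) = \left(11384 + \frac{i \sqrt{633562}}{86}\right) + \left(80 \frac{13}{-23} + 54\right) = \left(11384 + \frac{i \sqrt{633562}}{86}\right) + \left(80 \cdot 13 \left(- \frac{1}{23}\right) + 54\right) = \left(11384 + \frac{i \sqrt{633562}}{86}\right) + \left(80 \left(- \frac{13}{23}\right) + 54\right) = \left(11384 + \frac{i \sqrt{633562}}{86}\right) + \left(- \frac{1040}{23} + 54\right) = \left(11384 + \frac{i \sqrt{633562}}{86}\right) + \frac{202}{23} = \frac{262034}{23} + \frac{i \sqrt{633562}}{86}$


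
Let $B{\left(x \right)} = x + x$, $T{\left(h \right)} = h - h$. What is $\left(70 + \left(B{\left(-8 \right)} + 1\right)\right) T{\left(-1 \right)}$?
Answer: $0$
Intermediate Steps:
$T{\left(h \right)} = 0$
$B{\left(x \right)} = 2 x$
$\left(70 + \left(B{\left(-8 \right)} + 1\right)\right) T{\left(-1 \right)} = \left(70 + \left(2 \left(-8\right) + 1\right)\right) 0 = \left(70 + \left(-16 + 1\right)\right) 0 = \left(70 - 15\right) 0 = 55 \cdot 0 = 0$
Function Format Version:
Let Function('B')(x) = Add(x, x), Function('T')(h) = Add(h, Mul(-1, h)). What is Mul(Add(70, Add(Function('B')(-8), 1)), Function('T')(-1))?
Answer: 0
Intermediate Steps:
Function('T')(h) = 0
Function('B')(x) = Mul(2, x)
Mul(Add(70, Add(Function('B')(-8), 1)), Function('T')(-1)) = Mul(Add(70, Add(Mul(2, -8), 1)), 0) = Mul(Add(70, Add(-16, 1)), 0) = Mul(Add(70, -15), 0) = Mul(55, 0) = 0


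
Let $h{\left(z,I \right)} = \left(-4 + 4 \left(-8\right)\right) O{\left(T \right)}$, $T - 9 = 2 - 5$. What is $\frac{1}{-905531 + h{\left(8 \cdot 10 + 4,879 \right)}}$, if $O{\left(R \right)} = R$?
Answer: $- \frac{1}{905747} \approx -1.1041 \cdot 10^{-6}$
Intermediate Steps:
$T = 6$ ($T = 9 + \left(2 - 5\right) = 9 - 3 = 6$)
$h{\left(z,I \right)} = -216$ ($h{\left(z,I \right)} = \left(-4 + 4 \left(-8\right)\right) 6 = \left(-4 - 32\right) 6 = \left(-36\right) 6 = -216$)
$\frac{1}{-905531 + h{\left(8 \cdot 10 + 4,879 \right)}} = \frac{1}{-905531 - 216} = \frac{1}{-905747} = - \frac{1}{905747}$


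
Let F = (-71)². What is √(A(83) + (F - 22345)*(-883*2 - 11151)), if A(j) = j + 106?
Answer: √223515957 ≈ 14950.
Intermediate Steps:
F = 5041
A(j) = 106 + j
√(A(83) + (F - 22345)*(-883*2 - 11151)) = √((106 + 83) + (5041 - 22345)*(-883*2 - 11151)) = √(189 - 17304*(-1766 - 11151)) = √(189 - 17304*(-12917)) = √(189 + 223515768) = √223515957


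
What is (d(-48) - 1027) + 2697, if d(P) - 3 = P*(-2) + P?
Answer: 1721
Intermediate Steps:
d(P) = 3 - P (d(P) = 3 + (P*(-2) + P) = 3 + (-2*P + P) = 3 - P)
(d(-48) - 1027) + 2697 = ((3 - 1*(-48)) - 1027) + 2697 = ((3 + 48) - 1027) + 2697 = (51 - 1027) + 2697 = -976 + 2697 = 1721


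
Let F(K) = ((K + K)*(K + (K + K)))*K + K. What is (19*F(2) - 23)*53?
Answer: 49131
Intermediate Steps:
F(K) = K + 6*K**3 (F(K) = ((2*K)*(K + 2*K))*K + K = ((2*K)*(3*K))*K + K = (6*K**2)*K + K = 6*K**3 + K = K + 6*K**3)
(19*F(2) - 23)*53 = (19*(2 + 6*2**3) - 23)*53 = (19*(2 + 6*8) - 23)*53 = (19*(2 + 48) - 23)*53 = (19*50 - 23)*53 = (950 - 23)*53 = 927*53 = 49131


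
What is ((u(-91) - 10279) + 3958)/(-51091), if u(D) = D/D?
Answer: 6320/51091 ≈ 0.12370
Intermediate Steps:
u(D) = 1
((u(-91) - 10279) + 3958)/(-51091) = ((1 - 10279) + 3958)/(-51091) = (-10278 + 3958)*(-1/51091) = -6320*(-1/51091) = 6320/51091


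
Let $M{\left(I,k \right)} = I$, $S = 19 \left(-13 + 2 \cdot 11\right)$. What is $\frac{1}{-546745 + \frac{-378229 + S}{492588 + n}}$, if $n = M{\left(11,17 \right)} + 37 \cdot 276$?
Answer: $- \frac{502811}{274909778253} \approx -1.829 \cdot 10^{-6}$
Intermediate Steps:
$S = 171$ ($S = 19 \left(-13 + 22\right) = 19 \cdot 9 = 171$)
$n = 10223$ ($n = 11 + 37 \cdot 276 = 11 + 10212 = 10223$)
$\frac{1}{-546745 + \frac{-378229 + S}{492588 + n}} = \frac{1}{-546745 + \frac{-378229 + 171}{492588 + 10223}} = \frac{1}{-546745 - \frac{378058}{502811}} = \frac{1}{- \frac{274909778253}{502811}} = - \frac{502811}{274909778253}$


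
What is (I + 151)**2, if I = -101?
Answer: 2500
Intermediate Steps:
(I + 151)**2 = (-101 + 151)**2 = 50**2 = 2500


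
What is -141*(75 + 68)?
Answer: -20163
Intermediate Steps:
-141*(75 + 68) = -141*143 = -20163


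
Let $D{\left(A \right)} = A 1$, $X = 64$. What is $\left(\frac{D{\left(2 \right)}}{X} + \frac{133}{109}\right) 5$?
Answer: $\frac{21825}{3488} \approx 6.2572$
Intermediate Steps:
$D{\left(A \right)} = A$
$\left(\frac{D{\left(2 \right)}}{X} + \frac{133}{109}\right) 5 = \left(\frac{2}{64} + \frac{133}{109}\right) 5 = \left(2 \cdot \frac{1}{64} + 133 \cdot \frac{1}{109}\right) 5 = \left(\frac{1}{32} + \frac{133}{109}\right) 5 = \frac{4365}{3488} \cdot 5 = \frac{21825}{3488}$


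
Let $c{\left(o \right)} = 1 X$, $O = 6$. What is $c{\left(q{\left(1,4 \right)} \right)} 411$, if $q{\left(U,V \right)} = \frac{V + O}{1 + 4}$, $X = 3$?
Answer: $1233$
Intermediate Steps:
$q{\left(U,V \right)} = \frac{6}{5} + \frac{V}{5}$ ($q{\left(U,V \right)} = \frac{V + 6}{1 + 4} = \frac{6 + V}{5} = \left(6 + V\right) \frac{1}{5} = \frac{6}{5} + \frac{V}{5}$)
$c{\left(o \right)} = 3$ ($c{\left(o \right)} = 1 \cdot 3 = 3$)
$c{\left(q{\left(1,4 \right)} \right)} 411 = 3 \cdot 411 = 1233$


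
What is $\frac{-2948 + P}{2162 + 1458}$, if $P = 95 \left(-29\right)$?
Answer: $- \frac{5703}{3620} \approx -1.5754$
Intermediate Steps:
$P = -2755$
$\frac{-2948 + P}{2162 + 1458} = \frac{-2948 - 2755}{2162 + 1458} = - \frac{5703}{3620}$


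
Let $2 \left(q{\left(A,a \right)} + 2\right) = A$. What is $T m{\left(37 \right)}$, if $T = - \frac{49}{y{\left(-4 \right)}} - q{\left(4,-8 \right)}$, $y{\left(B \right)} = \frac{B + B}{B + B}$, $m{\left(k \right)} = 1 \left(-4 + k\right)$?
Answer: $-1617$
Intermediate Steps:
$m{\left(k \right)} = -4 + k$
$q{\left(A,a \right)} = -2 + \frac{A}{2}$
$y{\left(B \right)} = 1$ ($y{\left(B \right)} = \frac{2 B}{2 B} = 2 B \frac{1}{2 B} = 1$)
$T = -49$ ($T = - \frac{49}{1} - \left(-2 + \frac{1}{2} \cdot 4\right) = \left(-49\right) 1 - \left(-2 + 2\right) = -49 - 0 = -49 + 0 = -49$)
$T m{\left(37 \right)} = - 49 \left(-4 + 37\right) = \left(-49\right) 33 = -1617$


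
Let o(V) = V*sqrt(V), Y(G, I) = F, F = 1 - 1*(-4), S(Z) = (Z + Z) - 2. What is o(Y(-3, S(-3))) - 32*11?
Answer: -352 + 5*sqrt(5) ≈ -340.82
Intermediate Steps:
S(Z) = -2 + 2*Z (S(Z) = 2*Z - 2 = -2 + 2*Z)
F = 5 (F = 1 + 4 = 5)
Y(G, I) = 5
o(V) = V**(3/2)
o(Y(-3, S(-3))) - 32*11 = 5**(3/2) - 32*11 = 5*sqrt(5) - 352 = -352 + 5*sqrt(5)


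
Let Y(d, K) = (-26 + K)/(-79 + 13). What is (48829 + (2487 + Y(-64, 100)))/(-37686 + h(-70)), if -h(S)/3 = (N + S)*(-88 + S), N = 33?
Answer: -1693391/1822392 ≈ -0.92921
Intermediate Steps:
Y(d, K) = 13/33 - K/66 (Y(d, K) = (-26 + K)/(-66) = (-26 + K)*(-1/66) = 13/33 - K/66)
h(S) = -3*(-88 + S)*(33 + S) (h(S) = -3*(33 + S)*(-88 + S) = -3*(-88 + S)*(33 + S))
(48829 + (2487 + Y(-64, 100)))/(-37686 + h(-70)) = (48829 + (2487 + (13/33 - 1/66*100)))/(-37686 + (8712 - 3*(-70)² + 165*(-70))) = (48829 + (2487 + (13/33 - 50/33)))/(-37686 + (8712 - 3*4900 - 11550)) = (48829 + (2487 - 37/33))/(-37686 + (8712 - 14700 - 11550)) = (48829 + 82034/33)/(-37686 - 17538) = (1693391/33)/(-55224) = (1693391/33)*(-1/55224) = -1693391/1822392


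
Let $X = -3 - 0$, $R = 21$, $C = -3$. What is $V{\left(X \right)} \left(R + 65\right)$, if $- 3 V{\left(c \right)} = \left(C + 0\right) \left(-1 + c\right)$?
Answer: $-344$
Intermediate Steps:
$X = -3$ ($X = -3 + 0 = -3$)
$V{\left(c \right)} = -1 + c$ ($V{\left(c \right)} = - \frac{\left(-3 + 0\right) \left(-1 + c\right)}{3} = - \frac{\left(-3\right) \left(-1 + c\right)}{3} = - \frac{3 - 3 c}{3} = -1 + c$)
$V{\left(X \right)} \left(R + 65\right) = \left(-1 - 3\right) \left(21 + 65\right) = \left(-4\right) 86 = -344$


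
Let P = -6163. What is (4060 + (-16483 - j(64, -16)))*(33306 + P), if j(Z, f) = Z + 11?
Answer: -339233214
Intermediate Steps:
j(Z, f) = 11 + Z
(4060 + (-16483 - j(64, -16)))*(33306 + P) = (4060 + (-16483 - (11 + 64)))*(33306 - 6163) = (4060 + (-16483 - 1*75))*27143 = (4060 + (-16483 - 75))*27143 = (4060 - 16558)*27143 = -12498*27143 = -339233214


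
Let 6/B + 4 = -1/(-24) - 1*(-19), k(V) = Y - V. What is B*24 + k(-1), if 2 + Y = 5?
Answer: 4900/361 ≈ 13.573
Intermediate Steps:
Y = 3 (Y = -2 + 5 = 3)
k(V) = 3 - V
B = 144/361 (B = 6/(-4 + (-1/(-24) - 1*(-19))) = 6/(-4 + (-1*(-1/24) + 19)) = 6/(-4 + (1/24 + 19)) = 6/(-4 + 457/24) = 6/(361/24) = 6*(24/361) = 144/361 ≈ 0.39889)
B*24 + k(-1) = (144/361)*24 + (3 - 1*(-1)) = 3456/361 + (3 + 1) = 3456/361 + 4 = 4900/361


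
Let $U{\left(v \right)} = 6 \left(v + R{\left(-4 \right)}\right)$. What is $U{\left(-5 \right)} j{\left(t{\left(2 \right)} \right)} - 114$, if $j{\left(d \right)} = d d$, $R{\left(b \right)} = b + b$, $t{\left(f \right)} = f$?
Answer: $-426$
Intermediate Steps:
$R{\left(b \right)} = 2 b$
$j{\left(d \right)} = d^{2}$
$U{\left(v \right)} = -48 + 6 v$ ($U{\left(v \right)} = 6 \left(v + 2 \left(-4\right)\right) = 6 \left(v - 8\right) = 6 \left(-8 + v\right) = -48 + 6 v$)
$U{\left(-5 \right)} j{\left(t{\left(2 \right)} \right)} - 114 = \left(-48 + 6 \left(-5\right)\right) 2^{2} - 114 = \left(-48 - 30\right) 4 - 114 = \left(-78\right) 4 - 114 = -312 - 114 = -426$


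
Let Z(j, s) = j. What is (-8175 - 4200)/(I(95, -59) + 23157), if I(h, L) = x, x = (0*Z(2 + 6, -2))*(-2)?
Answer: -1375/2573 ≈ -0.53440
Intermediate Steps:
x = 0 (x = (0*(2 + 6))*(-2) = (0*8)*(-2) = 0*(-2) = 0)
I(h, L) = 0
(-8175 - 4200)/(I(95, -59) + 23157) = (-8175 - 4200)/(0 + 23157) = -12375/23157 = -12375*1/23157 = -1375/2573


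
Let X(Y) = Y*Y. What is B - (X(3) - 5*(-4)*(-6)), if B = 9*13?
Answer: 228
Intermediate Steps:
X(Y) = Y**2
B = 117
B - (X(3) - 5*(-4)*(-6)) = 117 - (3**2 - 5*(-4)*(-6)) = 117 - (9 + 20*(-6)) = 117 - (9 - 120) = 117 - 1*(-111) = 117 + 111 = 228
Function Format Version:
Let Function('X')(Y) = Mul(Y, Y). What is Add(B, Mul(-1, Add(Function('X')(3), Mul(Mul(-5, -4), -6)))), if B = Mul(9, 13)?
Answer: 228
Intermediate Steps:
Function('X')(Y) = Pow(Y, 2)
B = 117
Add(B, Mul(-1, Add(Function('X')(3), Mul(Mul(-5, -4), -6)))) = Add(117, Mul(-1, Add(Pow(3, 2), Mul(Mul(-5, -4), -6)))) = Add(117, Mul(-1, Add(9, Mul(20, -6)))) = Add(117, Mul(-1, Add(9, -120))) = Add(117, Mul(-1, -111)) = Add(117, 111) = 228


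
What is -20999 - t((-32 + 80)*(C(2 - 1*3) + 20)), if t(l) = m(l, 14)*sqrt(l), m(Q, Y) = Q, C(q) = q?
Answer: -20999 - 3648*sqrt(57) ≈ -48541.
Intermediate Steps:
t(l) = l**(3/2) (t(l) = l*sqrt(l) = l**(3/2))
-20999 - t((-32 + 80)*(C(2 - 1*3) + 20)) = -20999 - ((-32 + 80)*((2 - 1*3) + 20))**(3/2) = -20999 - (48*((2 - 3) + 20))**(3/2) = -20999 - (48*(-1 + 20))**(3/2) = -20999 - (48*19)**(3/2) = -20999 - 912**(3/2) = -20999 - 3648*sqrt(57)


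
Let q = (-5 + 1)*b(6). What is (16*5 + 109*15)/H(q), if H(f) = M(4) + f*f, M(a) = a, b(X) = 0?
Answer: 1715/4 ≈ 428.75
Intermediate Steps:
q = 0 (q = (-5 + 1)*0 = -4*0 = 0)
H(f) = 4 + f² (H(f) = 4 + f*f = 4 + f²)
(16*5 + 109*15)/H(q) = (16*5 + 109*15)/(4 + 0²) = (80 + 1635)/(4 + 0) = 1715/4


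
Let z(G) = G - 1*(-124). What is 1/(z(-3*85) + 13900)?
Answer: 1/13769 ≈ 7.2627e-5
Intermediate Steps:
z(G) = 124 + G (z(G) = G + 124 = 124 + G)
1/(z(-3*85) + 13900) = 1/((124 - 3*85) + 13900) = 1/((124 - 255) + 13900) = 1/(-131 + 13900) = 1/13769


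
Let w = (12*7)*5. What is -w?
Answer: -420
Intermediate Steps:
w = 420 (w = 84*5 = 420)
-w = -1*420 = -420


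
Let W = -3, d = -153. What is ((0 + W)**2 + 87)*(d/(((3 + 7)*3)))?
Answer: -2448/5 ≈ -489.60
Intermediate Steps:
((0 + W)**2 + 87)*(d/(((3 + 7)*3))) = ((0 - 3)**2 + 87)*(-153*1/(3*(3 + 7))) = ((-3)**2 + 87)*(-153/(10*3)) = (9 + 87)*(-153/30) = 96*(-153*1/30) = 96*(-51/10) = -2448/5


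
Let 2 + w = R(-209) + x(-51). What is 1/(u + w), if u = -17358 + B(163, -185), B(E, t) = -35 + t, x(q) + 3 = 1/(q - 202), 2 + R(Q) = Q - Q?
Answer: -253/4449006 ≈ -5.6867e-5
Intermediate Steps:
R(Q) = -2 (R(Q) = -2 + (Q - Q) = -2 + 0 = -2)
x(q) = -3 + 1/(-202 + q) (x(q) = -3 + 1/(q - 202) = -3 + 1/(-202 + q))
u = -17578 (u = -17358 + (-35 - 185) = -17358 - 220 = -17578)
w = -1772/253 (w = -2 + (-2 + (607 - 3*(-51))/(-202 - 51)) = -2 + (-2 + (607 + 153)/(-253)) = -2 + (-2 - 1/253*760) = -2 + (-2 - 760/253) = -2 - 1266/253 = -1772/253 ≈ -7.0040)
1/(u + w) = 1/(-17578 - 1772/253) = 1/(-4449006/253) = -253/4449006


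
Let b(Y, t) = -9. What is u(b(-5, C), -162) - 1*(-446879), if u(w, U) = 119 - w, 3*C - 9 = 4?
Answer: 447007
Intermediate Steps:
C = 13/3 (C = 3 + (⅓)*4 = 3 + 4/3 = 13/3 ≈ 4.3333)
u(b(-5, C), -162) - 1*(-446879) = (119 - 1*(-9)) - 1*(-446879) = (119 + 9) + 446879 = 128 + 446879 = 447007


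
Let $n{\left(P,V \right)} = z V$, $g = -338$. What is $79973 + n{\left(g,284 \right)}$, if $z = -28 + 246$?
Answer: $141885$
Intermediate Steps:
$z = 218$
$n{\left(P,V \right)} = 218 V$
$79973 + n{\left(g,284 \right)} = 79973 + 218 \cdot 284 = 79973 + 61912 = 141885$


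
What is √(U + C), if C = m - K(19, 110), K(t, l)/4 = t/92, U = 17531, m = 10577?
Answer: √14868695/23 ≈ 167.65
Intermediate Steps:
K(t, l) = t/23 (K(t, l) = 4*(t/92) = t/23)
C = 243252/23 (C = 10577 - 19/23 = 243252/23 ≈ 10576.)
√(U + C) = √(17531 + 243252/23) = √(646465/23) = √14868695/23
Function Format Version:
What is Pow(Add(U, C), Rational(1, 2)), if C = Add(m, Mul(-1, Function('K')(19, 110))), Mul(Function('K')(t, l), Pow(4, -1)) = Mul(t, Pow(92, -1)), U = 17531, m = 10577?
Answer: Mul(Rational(1, 23), Pow(14868695, Rational(1, 2))) ≈ 167.65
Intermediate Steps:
Function('K')(t, l) = Mul(Rational(1, 23), t) (Function('K')(t, l) = Mul(4, Mul(t, Pow(92, -1))) = Mul(4, Mul(t, Rational(1, 92))) = Mul(4, Mul(Rational(1, 92), t)) = Mul(Rational(1, 23), t))
C = Rational(243252, 23) (C = Add(10577, Mul(-1, Mul(Rational(1, 23), 19))) = Add(10577, Mul(-1, Rational(19, 23))) = Add(10577, Rational(-19, 23)) = Rational(243252, 23) ≈ 10576.)
Pow(Add(U, C), Rational(1, 2)) = Pow(Add(17531, Rational(243252, 23)), Rational(1, 2)) = Pow(Rational(646465, 23), Rational(1, 2)) = Mul(Rational(1, 23), Pow(14868695, Rational(1, 2)))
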